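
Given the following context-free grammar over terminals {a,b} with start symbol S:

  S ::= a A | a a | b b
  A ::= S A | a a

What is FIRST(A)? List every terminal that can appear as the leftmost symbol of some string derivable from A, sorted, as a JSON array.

Compute FIRST by fixpoint:
pass 1:
  A via A→a a: +{a}
  S via S→a A: +{a}
  S via S→b b: +{b}
  FIRST[S]={a,b}  FIRST[A]={a}
pass 2:
  A via A→S A: +{b}
  FIRST[S]={a,b}  FIRST[A]={a,b}
pass 3: (stable)
  FIRST[S]={a,b}  FIRST[A]={a,b}

FIRST(A) = ["a", "b"]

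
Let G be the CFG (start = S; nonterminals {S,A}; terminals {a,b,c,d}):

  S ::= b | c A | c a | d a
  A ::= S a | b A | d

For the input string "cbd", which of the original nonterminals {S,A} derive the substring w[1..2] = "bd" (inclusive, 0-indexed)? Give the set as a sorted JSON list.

CNF form of G:
  S -> T2 A | T2 T0 | T3 T0 | b
  A -> S T0 | T1 A | d
  T0 -> a
  T1 -> b
  T2 -> c
  T3 -> d

Fill CYK table bottom-up, restricted to cells inside w[1..2]:
  cell(1,1) b: {S,T1}  orig:{S}
  cell(2,2) d: {A,T3}  orig:{A}
  cell(1,2) bd: {A}

Original NTs in T[1,2] deriving "bd": ["A"]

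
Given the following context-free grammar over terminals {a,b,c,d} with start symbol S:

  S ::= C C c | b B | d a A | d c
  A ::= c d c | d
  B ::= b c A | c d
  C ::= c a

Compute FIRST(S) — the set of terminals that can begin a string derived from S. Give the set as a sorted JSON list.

FIRST sets, iterate to fixpoint:
round 1:
  A via A→c d c: +{c}
  A via A→d: +{d}
  B via B→b c A: +{b}
  B via B→c d: +{c}
  C via C→c a: +{c}
  S via S→C C c: +{c}
  S via S→b B: +{b}
  S via S→d a A: +{d}
  FIRST(S)={b,c,d}  FIRST(A)={c,d}  FIRST(B)={b,c}  FIRST(C)={c}
round 2: — fixpoint
  FIRST(S)={b,c,d}  FIRST(A)={c,d}  FIRST(B)={b,c}  FIRST(C)={c}

FIRST(S) = ["b", "c", "d"]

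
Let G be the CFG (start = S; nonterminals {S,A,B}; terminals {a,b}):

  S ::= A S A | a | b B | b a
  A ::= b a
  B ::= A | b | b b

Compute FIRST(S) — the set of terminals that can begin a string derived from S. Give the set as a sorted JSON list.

FIRST sets, iterate to fixpoint:
pass 1:
  A via A→b a: +{b}
  B via B→A: +{b}
  S via S→A S A: +{b}
  S via S→a: +{a}
  FIRST[S]={a,b}  FIRST[A]={b}  FIRST[B]={b}
pass 2: — fixpoint
  FIRST[S]={a,b}  FIRST[A]={b}  FIRST[B]={b}

FIRST(S) = ["a", "b"]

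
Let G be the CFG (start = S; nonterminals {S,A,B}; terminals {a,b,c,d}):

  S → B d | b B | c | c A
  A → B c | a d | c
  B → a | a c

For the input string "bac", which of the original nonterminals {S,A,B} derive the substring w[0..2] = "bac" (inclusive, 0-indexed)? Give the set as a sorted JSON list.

CNF form of G:
  S -> B T2 | T0 A | T3 B | c
  A -> B T0 | T1 T2 | c
  B -> T1 T0 | a
  T0 -> c
  T1 -> a
  T2 -> d
  T3 -> b

Fill CYK table bottom-up, restricted to cells inside w[0..2]:
  T[0,0] 'b' = {T3}  orig:{}
  T[1,1] 'a' = {B,T1}  orig:{B}
  T[2,2] 'c' = {A,S,T0}  orig:{A,S}
  T[0,1] 'ba' = {S}
  T[1,2] 'ac' = {A,B}
  T[0,2] 'bac' = {S}

Original NTs in T[0,2] deriving "bac": ["S"]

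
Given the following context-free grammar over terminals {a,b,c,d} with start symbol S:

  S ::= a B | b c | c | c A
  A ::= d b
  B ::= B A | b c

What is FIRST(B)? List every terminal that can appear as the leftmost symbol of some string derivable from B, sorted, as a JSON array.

FIRST sets, iterate to fixpoint:
[1]
  A via A→d b: +{d}
  B via B→b c: +{b}
  S via S→a B: +{a}
  S via S→b c: +{b}
  S via S→c: +{c}
  FIRST[S]={a,b,c}  FIRST[A]={d}  FIRST[B]={b}
[2] (stable)
  FIRST[S]={a,b,c}  FIRST[A]={d}  FIRST[B]={b}

FIRST(B) = ["b"]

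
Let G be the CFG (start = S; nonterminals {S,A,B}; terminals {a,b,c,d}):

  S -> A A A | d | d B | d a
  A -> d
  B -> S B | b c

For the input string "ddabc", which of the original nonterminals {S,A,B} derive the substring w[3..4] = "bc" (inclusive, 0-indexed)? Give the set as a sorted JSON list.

Convert to CNF:
  S -> A X4 | T2 B | T2 T3 | d
  A -> d
  B -> S B | T0 T1
  T0 -> b
  T1 -> c
  T2 -> d
  T3 -> a
  X4 -> A A

CYK table (by increasing span) (cells [i..j] with 3 ≤ i ≤ j ≤ 4 only):
  cell(3,3) b: {T0}  orig:{}
  cell(4,4) c: {T1}  orig:{}
  cell(3,4) bc: {B}

Original NTs in T[3,4] deriving "bc": ["B"]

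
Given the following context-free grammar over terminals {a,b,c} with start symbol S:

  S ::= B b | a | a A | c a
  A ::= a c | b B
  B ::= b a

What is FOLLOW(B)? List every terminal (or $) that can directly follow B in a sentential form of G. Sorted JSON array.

FIRST sets, iterate to fixpoint:
[1]
  A via A→a c: +{a}
  A via A→b B: +{b}
  B via B→b a: +{b}
  S via S→B b: +{b}
  S via S→a: +{a}
  S via S→c a: +{c}
  FIRST(S)={a,b,c}  FIRST(A)={a,b}  FIRST(B)={b}
[2] (no change)
  FIRST(S)={a,b,c}  FIRST(A)={a,b}  FIRST(B)={b}

Compute FOLLOW by fixpoint:
seed FOLLOW(S) with $
[1]
  S→B b: FOLLOW(B) ⊇ FIRST(b) = {b}; new: +{b}
  S→a A: FOLLOW(A) ⊇ FOLLOW(S) ⊇ {$}; new: +{$}
  FOLLOW[S]={$}  FOLLOW[A]={$}  FOLLOW[B]={b}
[2]
  A→b B: FOLLOW(B) ⊇ FOLLOW(A) ⊇ {$}; new: +{$}
  FOLLOW[S]={$}  FOLLOW[A]={$}  FOLLOW[B]={$,b}
[3] — fixpoint
  FOLLOW[S]={$}  FOLLOW[A]={$}  FOLLOW[B]={$,b}

FOLLOW(B) = ["$", "b"]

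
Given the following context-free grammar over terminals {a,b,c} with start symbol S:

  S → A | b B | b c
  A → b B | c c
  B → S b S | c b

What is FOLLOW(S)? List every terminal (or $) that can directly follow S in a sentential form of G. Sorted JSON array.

Compute FIRST by fixpoint:
[1]
  A via A→b B: +{b}
  A via A→c c: +{c}
  B via B→c b: +{c}
  S via S→A: +{b,c}
  FIRST[S]={b,c}  FIRST[A]={b,c}  FIRST[B]={c}
[2]
  B via B→S b S: +{b}
  FIRST[S]={b,c}  FIRST[A]={b,c}  FIRST[B]={b,c}
[3] done
  FIRST[S]={b,c}  FIRST[A]={b,c}  FIRST[B]={b,c}

Compute FOLLOW by fixpoint:
FOLLOW(S) := {$}
round 1:
  B→S b S: FOLLOW(S) ⊇ FIRST(b) = {b}; new: +{b}
  S→A: FOLLOW(A) ⊇ FOLLOW(S) ⊇ {$,b}; new: +{$,b}
  S→b B: FOLLOW(B) ⊇ FOLLOW(S) ⊇ {$,b}; new: +{$,b}
  FOLLOW[S]={$,b}  FOLLOW[A]={$,b}  FOLLOW[B]={$,b}
round 2: (stable)
  FOLLOW[S]={$,b}  FOLLOW[A]={$,b}  FOLLOW[B]={$,b}

FOLLOW(S) = ["$", "b"]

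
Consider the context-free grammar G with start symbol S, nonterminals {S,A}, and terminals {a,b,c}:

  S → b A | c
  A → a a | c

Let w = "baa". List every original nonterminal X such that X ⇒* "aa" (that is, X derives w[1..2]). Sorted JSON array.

Convert to CNF:
  S -> T1 A | c
  A -> T0 T0 | c
  T0 -> a
  T1 -> b

CYK fill (cells [i..j] with 1 ≤ i ≤ j ≤ 2 only):
  cell(1,1) a: {T0}  orig:{}
  cell(2,2) a: {T0}  orig:{}
  cell(1,2) aa: {A}

Original NTs in T[1,2] deriving "aa": ["A"]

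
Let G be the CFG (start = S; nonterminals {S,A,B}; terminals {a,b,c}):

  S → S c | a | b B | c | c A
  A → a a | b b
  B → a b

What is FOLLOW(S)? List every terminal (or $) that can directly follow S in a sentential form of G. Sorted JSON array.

Compute FIRST by fixpoint:
iter 1:
  A via A→a a: +{a}
  A via A→b b: +{b}
  B via B→a b: +{a}
  S via S→a: +{a}
  S via S→b B: +{b}
  S via S→c: +{c}
  FIRST(S)={a,b,c}  FIRST(A)={a,b}  FIRST(B)={a}
iter 2: done
  FIRST(S)={a,b,c}  FIRST(A)={a,b}  FIRST(B)={a}

Compute FOLLOW by fixpoint:
FOLLOW(S) := {$}
pass 1:
  S→S c: FOLLOW(S) ⊇ FIRST(c) = {c}; new: +{c}
  S→b B: FOLLOW(B) ⊇ FOLLOW(S) ⊇ {$,c}; new: +{$,c}
  S→c A: FOLLOW(A) ⊇ FOLLOW(S) ⊇ {$,c}; new: +{$,c}
  S: {$,c}  A: {$,c}  B: {$,c}
pass 2: — fixpoint
  S: {$,c}  A: {$,c}  B: {$,c}

FOLLOW(S) = ["$", "c"]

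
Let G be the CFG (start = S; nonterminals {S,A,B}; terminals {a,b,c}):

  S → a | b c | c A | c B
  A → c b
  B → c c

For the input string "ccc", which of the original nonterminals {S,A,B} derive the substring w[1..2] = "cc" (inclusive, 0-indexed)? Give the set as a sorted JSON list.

CNF form of G:
  S -> T0 A | T0 B | T1 T0 | a
  A -> T0 T1
  B -> T0 T0
  T0 -> c
  T1 -> b

CYK table (by increasing span), restricted to cells inside w[1..2]:
  cell(1,1) c: {T0}  orig:{}
  cell(2,2) c: {T0}  orig:{}
  cell(1,2) cc: {B}

Original NTs in T[1,2] deriving "cc": ["B"]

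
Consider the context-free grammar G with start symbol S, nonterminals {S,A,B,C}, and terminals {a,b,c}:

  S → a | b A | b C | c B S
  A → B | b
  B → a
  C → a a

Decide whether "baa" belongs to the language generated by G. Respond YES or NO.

Convert to CNF:
  S -> T1 A | T1 C | T2 X3 | a
  A -> a | b
  B -> a
  C -> T0 T0
  T0 -> a
  T1 -> b
  T2 -> c
  X3 -> B S

CYK fill:
  cell(0,0) b: {A,T1}  orig:{A}
  cell(1,1) a: {A,B,S,T0}  orig:{A,B,S}
  cell(2,2) a: {A,B,S,T0}  orig:{A,B,S}
  cell(0,1) ba: {S}
  cell(1,2) aa: {C,X3}  orig:{C}
  cell(0,2) baa: {S}

S ∈ T[0,2] ⇒ YES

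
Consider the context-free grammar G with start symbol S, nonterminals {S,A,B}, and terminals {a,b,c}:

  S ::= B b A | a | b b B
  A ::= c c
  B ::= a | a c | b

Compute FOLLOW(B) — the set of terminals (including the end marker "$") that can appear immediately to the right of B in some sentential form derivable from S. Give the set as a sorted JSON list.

FIRST sets, iterate to fixpoint:
round 1:
  A via A→c c: +{c}
  B via B→a: +{a}
  B via B→b: +{b}
  S via S→B b A: +{a,b}
  S: {a,b}  A: {c}  B: {a,b}
round 2: done
  S: {a,b}  A: {c}  B: {a,b}

Compute FOLLOW by fixpoint:
seed FOLLOW(S) with $
iter 1:
  S→B b A: FOLLOW(B) ⊇ FIRST(b) = {b}; new: +{b}
  S→B b A: FOLLOW(A) ⊇ FOLLOW(S) ⊇ {$}; new: +{$}
  S→b b B: FOLLOW(B) ⊇ FOLLOW(S) ⊇ {$}; new: +{$}
  S: {$}  A: {$}  B: {$,b}
iter 2: (stable)
  S: {$}  A: {$}  B: {$,b}

FOLLOW(B) = ["$", "b"]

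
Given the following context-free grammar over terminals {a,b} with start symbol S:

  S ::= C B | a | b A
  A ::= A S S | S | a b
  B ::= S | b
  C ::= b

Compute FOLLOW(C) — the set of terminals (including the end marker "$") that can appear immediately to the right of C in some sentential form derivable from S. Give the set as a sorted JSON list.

FIRST iteration:
pass 1:
  A via A→a b: +{a}
  B via B→b: +{b}
  C via C→b: +{b}
  S via S→C B: +{b}
  S via S→a: +{a}
  S: {a,b}  A: {a}  B: {b}  C: {b}
pass 2:
  A via A→S: +{b}
  B via B→S: +{a}
  S: {a,b}  A: {a,b}  B: {a,b}  C: {b}
pass 3: (no change)
  S: {a,b}  A: {a,b}  B: {a,b}  C: {b}

FOLLOW sets:
seed FOLLOW(S) with $
pass 1:
  A→A S S: FOLLOW(A) ⊇ FIRST(S) = {a,b}; new: +{a,b}
  A→A S S: FOLLOW(S) ⊇ FIRST(S) = {a,b}; new: +{a,b}
  S→C B: FOLLOW(C) ⊇ FIRST(B) = {a,b}; new: +{a,b}
  S→C B: FOLLOW(B) ⊇ FOLLOW(S) ⊇ {$,a,b}; new: +{$,a,b}
  S→b A: FOLLOW(A) ⊇ FOLLOW(S) ⊇ {$,a,b}; new: +{$}
  S: {$,a,b}  A: {$,a,b}  B: {$,a,b}  C: {a,b}
pass 2: — fixpoint
  S: {$,a,b}  A: {$,a,b}  B: {$,a,b}  C: {a,b}

FOLLOW(C) = ["a", "b"]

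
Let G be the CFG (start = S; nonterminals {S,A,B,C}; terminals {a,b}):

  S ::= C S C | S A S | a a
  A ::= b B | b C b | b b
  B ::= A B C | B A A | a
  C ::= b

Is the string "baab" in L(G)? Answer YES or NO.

Convert to CNF:
  S -> C X5 | S X6 | T1 T1
  A -> T0 B | T0 T0 | T0 X2
  B -> A X3 | B X4 | a
  C -> b
  T0 -> b
  T1 -> a
  X2 -> C T0
  X3 -> B C
  X4 -> A A
  X5 -> S C
  X6 -> A S

CYK table (by increasing span):
  [0..0]={C,T0}  "b"  orig:{C}
  [1..1]={B,T1}  "a"  orig:{B}
  [2..2]={B,T1}  "a"  orig:{B}
  [3..3]={C,T0}  "b"  orig:{C}
  [0..1]={A}  "ba"
  [1..2]={S}  "aa"
  [2..3]={X3}  "ab"  orig:{}
  [0..2]=∅  "baa"
  [1..3]={X5}  "aab"  orig:{}
  [0..3]={B,S}  "baab"

S ∈ T[0,3] ⇒ YES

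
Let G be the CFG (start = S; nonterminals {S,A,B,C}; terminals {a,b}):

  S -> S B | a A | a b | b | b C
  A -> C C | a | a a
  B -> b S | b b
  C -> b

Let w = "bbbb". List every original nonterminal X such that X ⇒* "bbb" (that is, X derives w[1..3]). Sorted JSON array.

Convert to CNF:
  S -> S B | T0 A | T0 T1 | T1 C | b
  A -> C C | T0 T0 | a
  B -> T1 S | T1 T1
  C -> b
  T0 -> a
  T1 -> b

CYK fill — only the sub-triangle for w[1..3]:
  cell(1,1) b: {C,S,T1}  orig:{C,S}
  cell(2,2) b: {C,S,T1}  orig:{C,S}
  cell(3,3) b: {C,S,T1}  orig:{C,S}
  cell(1,2) bb: {A,B,S}
  cell(2,3) bb: {A,B,S}
  cell(1,3) bbb: {B,S}

Original NTs in T[1,3] deriving "bbb": ["B", "S"]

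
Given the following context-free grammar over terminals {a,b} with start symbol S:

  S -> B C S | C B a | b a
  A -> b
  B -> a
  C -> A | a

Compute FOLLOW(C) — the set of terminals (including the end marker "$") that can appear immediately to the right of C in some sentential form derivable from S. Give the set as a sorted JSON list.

FIRST sets, iterate to fixpoint:
pass 1:
  A via A→b: +{b}
  B via B→a: +{a}
  C via C→A: +{b}
  C via C→a: +{a}
  S via S→B C S: +{a}
  S via S→C B a: +{b}
  FIRST(S)={a,b}  FIRST(A)={b}  FIRST(B)={a}  FIRST(C)={a,b}
pass 2: (stable)
  FIRST(S)={a,b}  FIRST(A)={b}  FIRST(B)={a}  FIRST(C)={a,b}

FOLLOW sets:
seed FOLLOW(S) with $
round 1:
  S→B C S: FOLLOW(B) ⊇ FIRST(C) = {a,b}; new: +{a,b}
  S→B C S: FOLLOW(C) ⊇ FIRST(S) = {a,b}; new: +{a,b}
  FOLLOW(S)={$}  FOLLOW(A)={}  FOLLOW(B)={a,b}  FOLLOW(C)={a,b}
round 2:
  C→A: FOLLOW(A) ⊇ FOLLOW(C) ⊇ {a,b}; new: +{a,b}
  FOLLOW(S)={$}  FOLLOW(A)={a,b}  FOLLOW(B)={a,b}  FOLLOW(C)={a,b}
round 3: (stable)
  FOLLOW(S)={$}  FOLLOW(A)={a,b}  FOLLOW(B)={a,b}  FOLLOW(C)={a,b}

FOLLOW(C) = ["a", "b"]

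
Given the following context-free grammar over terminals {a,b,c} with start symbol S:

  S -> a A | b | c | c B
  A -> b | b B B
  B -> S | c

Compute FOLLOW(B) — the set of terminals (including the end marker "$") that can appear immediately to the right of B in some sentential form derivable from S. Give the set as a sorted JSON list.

Compute FIRST by fixpoint:
iter 1:
  A via A→b: +{b}
  B via B→c: +{c}
  S via S→a A: +{a}
  S via S→b: +{b}
  S via S→c: +{c}
  FIRST[S]={a,b,c}  FIRST[A]={b}  FIRST[B]={c}
iter 2:
  B via B→S: +{a,b}
  FIRST[S]={a,b,c}  FIRST[A]={b}  FIRST[B]={a,b,c}
iter 3: (no change)
  FIRST[S]={a,b,c}  FIRST[A]={b}  FIRST[B]={a,b,c}

FOLLOW iteration:
FOLLOW(S) := {$}
[1]
  A→b B B: FOLLOW(B) ⊇ FIRST(B) = {a,b,c}; new: +{a,b,c}
  B→S: FOLLOW(S) ⊇ FOLLOW(B) ⊇ {a,b,c}; new: +{a,b,c}
  S→a A: FOLLOW(A) ⊇ FOLLOW(S) ⊇ {$,a,b,c}; new: +{$,a,b,c}
  S→c B: FOLLOW(B) ⊇ FOLLOW(S) ⊇ {$,a,b,c}; new: +{$}
  FOLLOW(S)={$,a,b,c}  FOLLOW(A)={$,a,b,c}  FOLLOW(B)={$,a,b,c}
[2] (no change)
  FOLLOW(S)={$,a,b,c}  FOLLOW(A)={$,a,b,c}  FOLLOW(B)={$,a,b,c}

FOLLOW(B) = ["$", "a", "b", "c"]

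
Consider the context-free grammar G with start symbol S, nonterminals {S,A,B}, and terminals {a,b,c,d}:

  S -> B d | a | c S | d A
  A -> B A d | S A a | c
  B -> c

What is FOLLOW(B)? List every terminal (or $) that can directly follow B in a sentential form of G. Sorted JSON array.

Compute FIRST by fixpoint:
pass 1:
  A via A→c: +{c}
  B via B→c: +{c}
  S via S→B d: +{c}
  S via S→a: +{a}
  S via S→d A: +{d}
  FIRST[S]={a,c,d}  FIRST[A]={c}  FIRST[B]={c}
pass 2:
  A via A→S A a: +{a,d}
  FIRST[S]={a,c,d}  FIRST[A]={a,c,d}  FIRST[B]={c}
pass 3: — fixpoint
  FIRST[S]={a,c,d}  FIRST[A]={a,c,d}  FIRST[B]={c}

FOLLOW iteration:
FOLLOW(S) := {$}
round 1:
  A→B A d: FOLLOW(B) ⊇ FIRST(A) = {a,c,d}; new: +{a,c,d}
  A→B A d: FOLLOW(A) ⊇ FIRST(d) = {d}; new: +{d}
  A→S A a: FOLLOW(S) ⊇ FIRST(A) = {a,c,d}; new: +{a,c,d}
  A→S A a: FOLLOW(A) ⊇ FIRST(a) = {a}; new: +{a}
  S→d A: FOLLOW(A) ⊇ FOLLOW(S) ⊇ {$,a,c,d}; new: +{$,c}
  FOLLOW(S)={$,a,c,d}  FOLLOW(A)={$,a,c,d}  FOLLOW(B)={a,c,d}
round 2: — fixpoint
  FOLLOW(S)={$,a,c,d}  FOLLOW(A)={$,a,c,d}  FOLLOW(B)={a,c,d}

FOLLOW(B) = ["a", "c", "d"]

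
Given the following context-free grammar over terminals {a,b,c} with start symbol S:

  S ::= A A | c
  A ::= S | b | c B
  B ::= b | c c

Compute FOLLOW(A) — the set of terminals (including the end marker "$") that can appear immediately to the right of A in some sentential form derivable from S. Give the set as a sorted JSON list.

FIRST iteration:
[1]
  A via A→b: +{b}
  A via A→c B: +{c}
  B via B→b: +{b}
  B via B→c c: +{c}
  S via S→A A: +{b,c}
  S: {b,c}  A: {b,c}  B: {b,c}
[2] — fixpoint
  S: {b,c}  A: {b,c}  B: {b,c}

FOLLOW iteration:
FOLLOW(S) := {$}
round 1:
  S→A A: FOLLOW(A) ⊇ FIRST(A) = {b,c}; new: +{b,c}
  S→A A: FOLLOW(A) ⊇ FOLLOW(S) ⊇ {$}; new: +{$}
  FOLLOW[S]={$}  FOLLOW[A]={$,b,c}  FOLLOW[B]={}
round 2:
  A→S: FOLLOW(S) ⊇ FOLLOW(A) ⊇ {$,b,c}; new: +{b,c}
  A→c B: FOLLOW(B) ⊇ FOLLOW(A) ⊇ {$,b,c}; new: +{$,b,c}
  FOLLOW[S]={$,b,c}  FOLLOW[A]={$,b,c}  FOLLOW[B]={$,b,c}
round 3: — fixpoint
  FOLLOW[S]={$,b,c}  FOLLOW[A]={$,b,c}  FOLLOW[B]={$,b,c}

FOLLOW(A) = ["$", "b", "c"]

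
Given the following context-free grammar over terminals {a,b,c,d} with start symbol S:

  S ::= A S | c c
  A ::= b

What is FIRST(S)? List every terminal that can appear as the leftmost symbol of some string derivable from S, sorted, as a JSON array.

Compute FIRST by fixpoint:
round 1:
  A via A→b: +{b}
  S via S→A S: +{b}
  S via S→c c: +{c}
  FIRST(S)={b,c}  FIRST(A)={b}
round 2: done
  FIRST(S)={b,c}  FIRST(A)={b}

FIRST(S) = ["b", "c"]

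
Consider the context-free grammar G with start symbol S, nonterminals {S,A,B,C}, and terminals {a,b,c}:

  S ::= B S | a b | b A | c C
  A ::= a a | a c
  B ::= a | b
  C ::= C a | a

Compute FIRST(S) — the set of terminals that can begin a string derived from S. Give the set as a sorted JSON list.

FIRST iteration:
[1]
  A via A→a a: +{a}
  B via B→a: +{a}
  B via B→b: +{b}
  C via C→a: +{a}
  S via S→B S: +{a,b}
  S via S→c C: +{c}
  FIRST(S)={a,b,c}  FIRST(A)={a}  FIRST(B)={a,b}  FIRST(C)={a}
[2] (no change)
  FIRST(S)={a,b,c}  FIRST(A)={a}  FIRST(B)={a,b}  FIRST(C)={a}

FIRST(S) = ["a", "b", "c"]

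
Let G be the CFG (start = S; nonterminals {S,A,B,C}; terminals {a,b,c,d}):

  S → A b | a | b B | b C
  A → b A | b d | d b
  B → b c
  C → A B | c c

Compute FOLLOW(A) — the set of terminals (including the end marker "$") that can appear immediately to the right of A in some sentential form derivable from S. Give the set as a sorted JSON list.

Compute FIRST by fixpoint:
pass 1:
  A via A→b A: +{b}
  A via A→d b: +{d}
  B via B→b c: +{b}
  C via C→A B: +{b,d}
  C via C→c c: +{c}
  S via S→A b: +{b,d}
  S via S→a: +{a}
  S: {a,b,d}  A: {b,d}  B: {b}  C: {b,c,d}
pass 2: — fixpoint
  S: {a,b,d}  A: {b,d}  B: {b}  C: {b,c,d}

Compute FOLLOW by fixpoint:
seed FOLLOW(S) with $
iter 1:
  C→A B: FOLLOW(A) ⊇ FIRST(B) = {b}; new: +{b}
  S→b B: FOLLOW(B) ⊇ FOLLOW(S) ⊇ {$}; new: +{$}
  S→b C: FOLLOW(C) ⊇ FOLLOW(S) ⊇ {$}; new: +{$}
  S: {$}  A: {b}  B: {$}  C: {$}
iter 2: (stable)
  S: {$}  A: {b}  B: {$}  C: {$}

FOLLOW(A) = ["b"]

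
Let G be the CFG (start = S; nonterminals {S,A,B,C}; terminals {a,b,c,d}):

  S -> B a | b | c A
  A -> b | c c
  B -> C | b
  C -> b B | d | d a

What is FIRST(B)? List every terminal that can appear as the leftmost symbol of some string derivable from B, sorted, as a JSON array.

FIRST sets, iterate to fixpoint:
[1]
  A via A→b: +{b}
  A via A→c c: +{c}
  B via B→b: +{b}
  C via C→b B: +{b}
  C via C→d: +{d}
  S via S→B a: +{b}
  S via S→c A: +{c}
  FIRST[S]={b,c}  FIRST[A]={b,c}  FIRST[B]={b}  FIRST[C]={b,d}
[2]
  B via B→C: +{d}
  S via S→B a: +{d}
  FIRST[S]={b,c,d}  FIRST[A]={b,c}  FIRST[B]={b,d}  FIRST[C]={b,d}
[3] (stable)
  FIRST[S]={b,c,d}  FIRST[A]={b,c}  FIRST[B]={b,d}  FIRST[C]={b,d}

FIRST(B) = ["b", "d"]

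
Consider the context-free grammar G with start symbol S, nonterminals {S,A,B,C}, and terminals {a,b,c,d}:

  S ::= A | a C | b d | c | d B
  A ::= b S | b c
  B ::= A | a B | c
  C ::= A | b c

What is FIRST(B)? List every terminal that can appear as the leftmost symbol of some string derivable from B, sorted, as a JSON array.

FIRST iteration:
pass 1:
  A via A→b S: +{b}
  B via B→A: +{b}
  B via B→a B: +{a}
  B via B→c: +{c}
  C via C→A: +{b}
  S via S→A: +{b}
  S via S→a C: +{a}
  S via S→c: +{c}
  S via S→d B: +{d}
  FIRST[S]={a,b,c,d}  FIRST[A]={b}  FIRST[B]={a,b,c}  FIRST[C]={b}
pass 2: (stable)
  FIRST[S]={a,b,c,d}  FIRST[A]={b}  FIRST[B]={a,b,c}  FIRST[C]={b}

FIRST(B) = ["a", "b", "c"]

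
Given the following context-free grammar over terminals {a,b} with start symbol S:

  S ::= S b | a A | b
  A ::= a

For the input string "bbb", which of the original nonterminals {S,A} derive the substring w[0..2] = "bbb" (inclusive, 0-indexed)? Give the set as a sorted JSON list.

Convert to CNF:
  S -> S T0 | T1 A | b
  A -> a
  T0 -> b
  T1 -> a

Fill CYK table bottom-up (cells [i..j] with 0 ≤ i ≤ j ≤ 2 only):
  [0..0]={S,T0}  "b"  orig:{S}
  [1..1]={S,T0}  "b"  orig:{S}
  [2..2]={S,T0}  "b"  orig:{S}
  [0..1]={S}  "bb"
  [1..2]={S}  "bb"
  [0..2]={S}  "bbb"

Original NTs in T[0,2] deriving "bbb": ["S"]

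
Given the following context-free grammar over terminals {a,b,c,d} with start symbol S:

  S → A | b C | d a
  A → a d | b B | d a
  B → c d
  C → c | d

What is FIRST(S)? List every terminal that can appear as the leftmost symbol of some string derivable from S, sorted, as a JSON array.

Compute FIRST by fixpoint:
[1]
  A via A→a d: +{a}
  A via A→b B: +{b}
  A via A→d a: +{d}
  B via B→c d: +{c}
  C via C→c: +{c}
  C via C→d: +{d}
  S via S→A: +{a,b,d}
  FIRST(S)={a,b,d}  FIRST(A)={a,b,d}  FIRST(B)={c}  FIRST(C)={c,d}
[2] (no change)
  FIRST(S)={a,b,d}  FIRST(A)={a,b,d}  FIRST(B)={c}  FIRST(C)={c,d}

FIRST(S) = ["a", "b", "d"]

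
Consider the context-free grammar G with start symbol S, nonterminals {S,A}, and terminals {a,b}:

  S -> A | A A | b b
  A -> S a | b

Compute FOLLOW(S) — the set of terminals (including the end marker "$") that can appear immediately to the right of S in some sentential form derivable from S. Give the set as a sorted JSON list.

Compute FIRST by fixpoint:
round 1:
  A via A→b: +{b}
  S via S→A: +{b}
  S: {b}  A: {b}
round 2: — fixpoint
  S: {b}  A: {b}

FOLLOW sets:
FOLLOW(S) := {$}
[1]
  A→S a: FOLLOW(S) ⊇ FIRST(a) = {a}; new: +{a}
  S→A: FOLLOW(A) ⊇ FOLLOW(S) ⊇ {$,a}; new: +{$,a}
  S→A A: FOLLOW(A) ⊇ FIRST(A) = {b}; new: +{b}
  FOLLOW[S]={$,a}  FOLLOW[A]={$,a,b}
[2] — fixpoint
  FOLLOW[S]={$,a}  FOLLOW[A]={$,a,b}

FOLLOW(S) = ["$", "a"]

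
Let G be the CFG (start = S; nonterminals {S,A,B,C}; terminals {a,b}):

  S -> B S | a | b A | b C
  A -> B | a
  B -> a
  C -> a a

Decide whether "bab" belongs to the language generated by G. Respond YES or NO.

CNF form of G:
  S -> B S | T1 A | T1 C | a
  A -> a
  B -> a
  C -> T0 T0
  T0 -> a
  T1 -> b

Fill CYK table bottom-up:
  [0..0]={T1}  "b"  orig:{}
  [1..1]={A,B,S,T0}  "a"  orig:{A,B,S}
  [2..2]={T1}  "b"  orig:{}
  [0..1]={S}  "ba"
  [1..2]=∅  "ab"
  [0..2]=∅  "bab"

S ∉ T[0,2] ⇒ NO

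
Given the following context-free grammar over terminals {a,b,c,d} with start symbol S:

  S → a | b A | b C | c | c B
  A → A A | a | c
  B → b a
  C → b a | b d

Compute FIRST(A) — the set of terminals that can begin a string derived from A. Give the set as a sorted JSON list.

FIRST sets, iterate to fixpoint:
round 1:
  A via A→a: +{a}
  A via A→c: +{c}
  B via B→b a: +{b}
  C via C→b a: +{b}
  S via S→a: +{a}
  S via S→b A: +{b}
  S via S→c: +{c}
  FIRST(S)={a,b,c}  FIRST(A)={a,c}  FIRST(B)={b}  FIRST(C)={b}
round 2: done
  FIRST(S)={a,b,c}  FIRST(A)={a,c}  FIRST(B)={b}  FIRST(C)={b}

FIRST(A) = ["a", "c"]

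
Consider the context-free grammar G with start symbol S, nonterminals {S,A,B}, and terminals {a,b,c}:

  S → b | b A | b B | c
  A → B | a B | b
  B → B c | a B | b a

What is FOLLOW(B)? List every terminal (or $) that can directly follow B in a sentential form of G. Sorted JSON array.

FIRST iteration:
[1]
  A via A→a B: +{a}
  A via A→b: +{b}
  B via B→a B: +{a}
  B via B→b a: +{b}
  S via S→b: +{b}
  S via S→c: +{c}
  FIRST[S]={b,c}  FIRST[A]={a,b}  FIRST[B]={a,b}
[2] — fixpoint
  FIRST[S]={b,c}  FIRST[A]={a,b}  FIRST[B]={a,b}

FOLLOW sets:
initialize: $ ∈ FOLLOW(S)
[1]
  B→B c: FOLLOW(B) ⊇ FIRST(c) = {c}; new: +{c}
  S→b A: FOLLOW(A) ⊇ FOLLOW(S) ⊇ {$}; new: +{$}
  S→b B: FOLLOW(B) ⊇ FOLLOW(S) ⊇ {$}; new: +{$}
  FOLLOW(S)={$}  FOLLOW(A)={$}  FOLLOW(B)={$,c}
[2] — fixpoint
  FOLLOW(S)={$}  FOLLOW(A)={$}  FOLLOW(B)={$,c}

FOLLOW(B) = ["$", "c"]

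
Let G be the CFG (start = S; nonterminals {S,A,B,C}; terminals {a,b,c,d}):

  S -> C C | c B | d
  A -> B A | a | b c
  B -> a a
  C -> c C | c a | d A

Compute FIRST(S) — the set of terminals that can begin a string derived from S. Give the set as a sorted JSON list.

FIRST iteration:
[1]
  A via A→a: +{a}
  A via A→b c: +{b}
  B via B→a a: +{a}
  C via C→c C: +{c}
  C via C→d A: +{d}
  S via S→C C: +{c,d}
  FIRST(S)={c,d}  FIRST(A)={a,b}  FIRST(B)={a}  FIRST(C)={c,d}
[2] (stable)
  FIRST(S)={c,d}  FIRST(A)={a,b}  FIRST(B)={a}  FIRST(C)={c,d}

FIRST(S) = ["c", "d"]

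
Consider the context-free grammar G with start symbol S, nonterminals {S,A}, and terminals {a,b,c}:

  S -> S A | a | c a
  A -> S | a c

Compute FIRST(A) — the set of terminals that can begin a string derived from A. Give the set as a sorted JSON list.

FIRST iteration:
round 1:
  A via A→a c: +{a}
  S via S→a: +{a}
  S via S→c a: +{c}
  FIRST(S)={a,c}  FIRST(A)={a}
round 2:
  A via A→S: +{c}
  FIRST(S)={a,c}  FIRST(A)={a,c}
round 3: (stable)
  FIRST(S)={a,c}  FIRST(A)={a,c}

FIRST(A) = ["a", "c"]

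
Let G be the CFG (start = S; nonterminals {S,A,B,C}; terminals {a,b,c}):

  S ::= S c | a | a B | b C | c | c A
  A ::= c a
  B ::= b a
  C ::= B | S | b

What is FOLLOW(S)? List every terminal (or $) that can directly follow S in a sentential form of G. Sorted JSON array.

Compute FIRST by fixpoint:
[1]
  A via A→c a: +{c}
  B via B→b a: +{b}
  C via C→B: +{b}
  S via S→a: +{a}
  S via S→b C: +{b}
  S via S→c: +{c}
  S: {a,b,c}  A: {c}  B: {b}  C: {b}
[2]
  C via C→S: +{a,c}
  S: {a,b,c}  A: {c}  B: {b}  C: {a,b,c}
[3] (stable)
  S: {a,b,c}  A: {c}  B: {b}  C: {a,b,c}

FOLLOW iteration:
seed FOLLOW(S) with $
pass 1:
  S→S c: FOLLOW(S) ⊇ FIRST(c) = {c}; new: +{c}
  S→a B: FOLLOW(B) ⊇ FOLLOW(S) ⊇ {$,c}; new: +{$,c}
  S→b C: FOLLOW(C) ⊇ FOLLOW(S) ⊇ {$,c}; new: +{$,c}
  S→c A: FOLLOW(A) ⊇ FOLLOW(S) ⊇ {$,c}; new: +{$,c}
  FOLLOW[S]={$,c}  FOLLOW[A]={$,c}  FOLLOW[B]={$,c}  FOLLOW[C]={$,c}
pass 2: — fixpoint
  FOLLOW[S]={$,c}  FOLLOW[A]={$,c}  FOLLOW[B]={$,c}  FOLLOW[C]={$,c}

FOLLOW(S) = ["$", "c"]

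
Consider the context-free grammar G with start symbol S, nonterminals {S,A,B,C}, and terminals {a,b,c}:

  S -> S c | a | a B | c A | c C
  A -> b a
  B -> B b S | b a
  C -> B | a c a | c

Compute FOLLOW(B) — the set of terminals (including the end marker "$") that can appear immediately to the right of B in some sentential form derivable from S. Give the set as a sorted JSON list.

Compute FIRST by fixpoint:
iter 1:
  A via A→b a: +{b}
  B via B→b a: +{b}
  C via C→B: +{b}
  C via C→a c a: +{a}
  C via C→c: +{c}
  S via S→a: +{a}
  S via S→c A: +{c}
  FIRST(S)={a,c}  FIRST(A)={b}  FIRST(B)={b}  FIRST(C)={a,b,c}
iter 2: (stable)
  FIRST(S)={a,c}  FIRST(A)={b}  FIRST(B)={b}  FIRST(C)={a,b,c}

FOLLOW sets:
seed FOLLOW(S) with $
pass 1:
  B→B b S: FOLLOW(B) ⊇ FIRST(b) = {b}; new: +{b}
  B→B b S: FOLLOW(S) ⊇ FOLLOW(B) ⊇ {b}; new: +{b}
  S→S c: FOLLOW(S) ⊇ FIRST(c) = {c}; new: +{c}
  S→a B: FOLLOW(B) ⊇ FOLLOW(S) ⊇ {$,b,c}; new: +{$,c}
  S→c A: FOLLOW(A) ⊇ FOLLOW(S) ⊇ {$,b,c}; new: +{$,b,c}
  S→c C: FOLLOW(C) ⊇ FOLLOW(S) ⊇ {$,b,c}; new: +{$,b,c}
  FOLLOW[S]={$,b,c}  FOLLOW[A]={$,b,c}  FOLLOW[B]={$,b,c}  FOLLOW[C]={$,b,c}
pass 2: (stable)
  FOLLOW[S]={$,b,c}  FOLLOW[A]={$,b,c}  FOLLOW[B]={$,b,c}  FOLLOW[C]={$,b,c}

FOLLOW(B) = ["$", "b", "c"]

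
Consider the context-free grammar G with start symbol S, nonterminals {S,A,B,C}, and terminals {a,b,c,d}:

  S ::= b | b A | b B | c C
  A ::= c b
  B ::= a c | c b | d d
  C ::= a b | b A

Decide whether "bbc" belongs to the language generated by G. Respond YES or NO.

CNF form of G:
  S -> T0 C | T1 A | T1 B | b
  A -> T0 T1
  B -> T0 T1 | T2 T0 | T3 T3
  C -> T1 A | T2 T1
  T0 -> c
  T1 -> b
  T2 -> a
  T3 -> d

Fill CYK table bottom-up:
  cell(0,0) b: {S,T1}  orig:{S}
  cell(1,1) b: {S,T1}  orig:{S}
  cell(2,2) c: {T0}  orig:{}
  cell(0,1) bb: ∅
  cell(1,2) bc: ∅
  cell(0,2) bbc: ∅

S ∉ T[0,2] ⇒ NO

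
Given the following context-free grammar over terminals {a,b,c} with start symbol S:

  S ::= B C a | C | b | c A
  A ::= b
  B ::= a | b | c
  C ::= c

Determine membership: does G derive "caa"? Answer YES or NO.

Convert to CNF:
  S -> B X2 | T1 A | b | c
  A -> b
  B -> a | b | c
  C -> c
  T0 -> a
  T1 -> c
  X2 -> C T0

CYK table (by increasing span):
  cell(0,0) c: {B,C,S,T1}  orig:{B,C,S}
  cell(1,1) a: {B,T0}  orig:{B}
  cell(2,2) a: {B,T0}  orig:{B}
  cell(0,1) ca: {X2}  orig:{}
  cell(1,2) aa: ∅
  cell(0,2) caa: ∅

S ∉ T[0,2] ⇒ NO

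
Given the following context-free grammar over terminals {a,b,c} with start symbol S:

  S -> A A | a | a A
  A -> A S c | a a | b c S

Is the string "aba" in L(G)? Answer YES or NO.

Convert to CNF:
  S -> A A | T1 A | a
  A -> A X3 | T1 T1 | T2 X4
  T0 -> c
  T1 -> a
  T2 -> b
  X3 -> S T0
  X4 -> T0 S

CYK table (by increasing span):
  cell(0,0) a: {S,T1}  orig:{S}
  cell(1,1) b: {T2}  orig:{}
  cell(2,2) a: {S,T1}  orig:{S}
  cell(0,1) ab: ∅
  cell(1,2) ba: ∅
  cell(0,2) aba: ∅

S ∉ T[0,2] ⇒ NO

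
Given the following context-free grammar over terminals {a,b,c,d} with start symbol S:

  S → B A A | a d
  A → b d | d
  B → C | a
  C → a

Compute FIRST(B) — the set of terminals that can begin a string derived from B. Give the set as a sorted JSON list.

FIRST sets, iterate to fixpoint:
round 1:
  A via A→b d: +{b}
  A via A→d: +{d}
  B via B→a: +{a}
  C via C→a: +{a}
  S via S→B A A: +{a}
  S: {a}  A: {b,d}  B: {a}  C: {a}
round 2: — fixpoint
  S: {a}  A: {b,d}  B: {a}  C: {a}

FIRST(B) = ["a"]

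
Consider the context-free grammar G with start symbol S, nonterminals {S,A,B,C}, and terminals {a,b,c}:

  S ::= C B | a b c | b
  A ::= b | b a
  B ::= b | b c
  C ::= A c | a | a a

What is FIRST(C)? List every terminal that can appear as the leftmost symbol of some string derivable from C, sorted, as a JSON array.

Compute FIRST by fixpoint:
[1]
  A via A→b: +{b}
  B via B→b: +{b}
  C via C→A c: +{b}
  C via C→a: +{a}
  S via S→C B: +{a,b}
  S: {a,b}  A: {b}  B: {b}  C: {a,b}
[2] — fixpoint
  S: {a,b}  A: {b}  B: {b}  C: {a,b}

FIRST(C) = ["a", "b"]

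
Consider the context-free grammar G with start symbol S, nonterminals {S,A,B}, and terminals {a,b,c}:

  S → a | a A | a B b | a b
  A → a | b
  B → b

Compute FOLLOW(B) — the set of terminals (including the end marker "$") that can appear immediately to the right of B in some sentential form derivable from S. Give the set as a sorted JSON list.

FIRST iteration:
round 1:
  A via A→a: +{a}
  A via A→b: +{b}
  B via B→b: +{b}
  S via S→a: +{a}
  S: {a}  A: {a,b}  B: {b}
round 2: (stable)
  S: {a}  A: {a,b}  B: {b}

FOLLOW sets:
initialize: $ ∈ FOLLOW(S)
round 1:
  S→a A: FOLLOW(A) ⊇ FOLLOW(S) ⊇ {$}; new: +{$}
  S→a B b: FOLLOW(B) ⊇ FIRST(b) = {b}; new: +{b}
  FOLLOW[S]={$}  FOLLOW[A]={$}  FOLLOW[B]={b}
round 2: (no change)
  FOLLOW[S]={$}  FOLLOW[A]={$}  FOLLOW[B]={b}

FOLLOW(B) = ["b"]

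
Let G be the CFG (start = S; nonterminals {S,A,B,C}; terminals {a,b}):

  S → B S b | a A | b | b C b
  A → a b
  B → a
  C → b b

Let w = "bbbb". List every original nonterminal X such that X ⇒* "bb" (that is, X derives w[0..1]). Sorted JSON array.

Convert to CNF:
  S -> B X2 | T0 A | T1 X3 | b
  A -> T0 T1
  B -> a
  C -> T1 T1
  T0 -> a
  T1 -> b
  X2 -> S T1
  X3 -> C T1

Fill CYK table bottom-up — only the sub-triangle for w[0..1]:
  [0..0]={S,T1}  "b"  orig:{S}
  [1..1]={S,T1}  "b"  orig:{S}
  [0..1]={C,X2}  "bb"  orig:{C}

Original NTs in T[0,1] deriving "bb": ["C"]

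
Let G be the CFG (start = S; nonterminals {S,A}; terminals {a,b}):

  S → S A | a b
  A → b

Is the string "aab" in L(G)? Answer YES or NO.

CNF form of G:
  S -> S A | T0 T1
  A -> b
  T0 -> a
  T1 -> b

CYK table (by increasing span):
  cell(0,0) a: {T0}  orig:{}
  cell(1,1) a: {T0}  orig:{}
  cell(2,2) b: {A,T1}  orig:{A}
  cell(0,1) aa: ∅
  cell(1,2) ab: {S}
  cell(0,2) aab: ∅

S ∉ T[0,2] ⇒ NO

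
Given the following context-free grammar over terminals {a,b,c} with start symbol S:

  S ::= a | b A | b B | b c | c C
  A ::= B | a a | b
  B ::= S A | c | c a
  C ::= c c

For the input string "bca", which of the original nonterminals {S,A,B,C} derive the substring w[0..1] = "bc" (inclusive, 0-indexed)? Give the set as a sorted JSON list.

Convert to CNF:
  S -> T1 C | T2 A | T2 B | T2 T1 | a
  A -> S A | T0 T0 | T1 T0 | b | c
  B -> S A | T1 T0 | c
  C -> T1 T1
  T0 -> a
  T1 -> c
  T2 -> b

CYK fill — only the sub-triangle for w[0..1]:
  [0..0]={A,T2}  "b"  orig:{A}
  [1..1]={A,B,T1}  "c"  orig:{A,B}
  [0..1]={S}  "bc"

Original NTs in T[0,1] deriving "bc": ["S"]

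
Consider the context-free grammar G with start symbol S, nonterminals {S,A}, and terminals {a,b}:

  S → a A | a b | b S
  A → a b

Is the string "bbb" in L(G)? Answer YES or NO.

Convert to CNF:
  S -> T0 A | T0 T1 | T1 S
  A -> T0 T1
  T0 -> a
  T1 -> b

CYK fill:
  T[0,0] 'b' = {T1}  orig:{}
  T[1,1] 'b' = {T1}  orig:{}
  T[2,2] 'b' = {T1}  orig:{}
  T[0,1] 'bb' = ∅
  T[1,2] 'bb' = ∅
  T[0,2] 'bbb' = ∅

S ∉ T[0,2] ⇒ NO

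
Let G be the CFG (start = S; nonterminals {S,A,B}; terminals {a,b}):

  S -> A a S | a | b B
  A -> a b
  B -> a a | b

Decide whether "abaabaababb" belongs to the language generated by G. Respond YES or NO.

Convert to CNF:
  S -> A X2 | T1 B | a
  A -> T0 T1
  B -> T0 T0 | b
  T0 -> a
  T1 -> b
  X2 -> T0 S

CYK fill:
  cell(0,0) a: {S,T0}  orig:{S}
  cell(1,1) b: {B,T1}  orig:{B}
  cell(2,2) a: {S,T0}  orig:{S}
  cell(3,3) a: {S,T0}  orig:{S}
  cell(4,4) b: {B,T1}  orig:{B}
  cell(5,5) a: {S,T0}  orig:{S}
  cell(6,6) a: {S,T0}  orig:{S}
  cell(7,7) b: {B,T1}  orig:{B}
  cell(8,8) a: {S,T0}  orig:{S}
  cell(9,9) b: {B,T1}  orig:{B}
  cell(10,10) b: {B,T1}  orig:{B}
  cell(0,1) ab: {A}
  cell(1,2) ba: ∅
  cell(2,3) aa: {B,X2}  orig:{B}
  cell(3,4) ab: {A}
  cell(4,5) ba: ∅
  cell(5,6) aa: {B,X2}  orig:{B}
  cell(6,7) ab: {A}
  cell(7,8) ba: ∅
  cell(8,9) ab: {A}
  cell(9,10) bb: {S}
  cell(0,2) aba: ∅
  cell(1,3) baa: {S}
  cell(2,4) aab: ∅
  cell(3,5) aba: ∅
  cell(4,6) baa: {S}
  cell(5,7) aab: ∅
  cell(6,8) aba: ∅
  cell(7,9) bab: ∅
  cell(8,10) abb: {X2}  orig:{}
  cell(0,3) abaa: {S,X2}  orig:{S}
  cell(1,4) baab: ∅
  cell(2,5) aaba: ∅
  cell(3,6) abaa: {S,X2}  orig:{S}
  cell(4,7) baab: ∅
  cell(5,8) aaba: ∅
  cell(6,9) abab: ∅
  cell(7,10) babb: ∅
  cell(0,4) abaab: ∅
  cell(1,5) baaba: ∅
  cell(2,6) aabaa: {X2}  orig:{}
  cell(3,7) abaab: ∅
  cell(4,8) baaba: ∅
  cell(5,9) aabab: ∅
  cell(6,10) ababb: {S}
  cell(0,5) abaaba: ∅
  cell(1,6) baabaa: ∅
  cell(2,7) aabaab: ∅
  cell(3,8) abaaba: ∅
  cell(4,9) baabab: ∅
  cell(5,10) aababb: {X2}  orig:{}
  cell(0,6) abaabaa: {S}
  cell(1,7) baabaab: ∅
  cell(2,8) aabaaba: ∅
  cell(3,9) abaabab: ∅
  cell(4,10) baababb: ∅
  cell(0,7) abaabaab: ∅
  cell(1,8) baabaaba: ∅
  cell(2,9) aabaabab: ∅
  cell(3,10) abaababb: {S}
  cell(0,8) abaabaaba: ∅
  cell(1,9) baabaabab: ∅
  cell(2,10) aabaababb: {X2}  orig:{}
  cell(0,9) abaabaabab: ∅
  cell(1,10) baabaababb: ∅
  cell(0,10) abaabaababb: {S}

S ∈ T[0,10] ⇒ YES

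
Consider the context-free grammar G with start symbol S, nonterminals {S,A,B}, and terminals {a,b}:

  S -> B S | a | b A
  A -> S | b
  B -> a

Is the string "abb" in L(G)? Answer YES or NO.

CNF form of G:
  S -> B S | T0 A | a
  A -> B S | T0 A | a | b
  B -> a
  T0 -> b

CYK fill:
  cell(0,0) a: {A,B,S}
  cell(1,1) b: {A,T0}  orig:{A}
  cell(2,2) b: {A,T0}  orig:{A}
  cell(0,1) ab: ∅
  cell(1,2) bb: {A,S}
  cell(0,2) abb: {A,S}

S ∈ T[0,2] ⇒ YES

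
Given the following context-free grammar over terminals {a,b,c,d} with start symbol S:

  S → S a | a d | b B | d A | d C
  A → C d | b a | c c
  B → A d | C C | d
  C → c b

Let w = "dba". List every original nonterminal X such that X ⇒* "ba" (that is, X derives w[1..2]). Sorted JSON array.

CNF form of G:
  S -> S T2 | T0 A | T0 C | T1 B | T2 T0
  A -> C T0 | T1 T2 | T3 T3
  B -> A T0 | C C | d
  C -> T3 T1
  T0 -> d
  T1 -> b
  T2 -> a
  T3 -> c

Fill CYK table bottom-up (cells [i..j] with 1 ≤ i ≤ j ≤ 2 only):
  [1..1]={T1}  "b"  orig:{}
  [2..2]={T2}  "a"  orig:{}
  [1..2]={A}  "ba"

Original NTs in T[1,2] deriving "ba": ["A"]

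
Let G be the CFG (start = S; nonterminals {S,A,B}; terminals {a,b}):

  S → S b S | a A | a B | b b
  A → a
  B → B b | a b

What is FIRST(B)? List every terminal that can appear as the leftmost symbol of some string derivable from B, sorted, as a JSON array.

FIRST iteration:
iter 1:
  A via A→a: +{a}
  B via B→a b: +{a}
  S via S→a A: +{a}
  S via S→b b: +{b}
  FIRST[S]={a,b}  FIRST[A]={a}  FIRST[B]={a}
iter 2: done
  FIRST[S]={a,b}  FIRST[A]={a}  FIRST[B]={a}

FIRST(B) = ["a"]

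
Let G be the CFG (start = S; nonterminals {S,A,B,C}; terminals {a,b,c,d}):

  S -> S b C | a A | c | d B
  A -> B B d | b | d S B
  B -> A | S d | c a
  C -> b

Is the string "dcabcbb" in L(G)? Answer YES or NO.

Convert to CNF:
  S -> S X8 | T0 B | T2 A | c
  A -> B X4 | T0 X5 | b
  B -> B X6 | S T0 | T0 X7 | T1 T2 | b
  C -> b
  T0 -> d
  T1 -> c
  T2 -> a
  T3 -> b
  X4 -> B T0
  X5 -> S B
  X6 -> B T0
  X7 -> S B
  X8 -> T3 C

CYK table (by increasing span):
  [0..0]={T0}  "d"  orig:{}
  [1..1]={S,T1}  "c"  orig:{S}
  [2..2]={T2}  "a"  orig:{}
  [3..3]={A,B,C,T3}  "b"  orig:{A,B,C}
  [4..4]={S,T1}  "c"  orig:{S}
  [5..5]={A,B,C,T3}  "b"  orig:{A,B,C}
  [6..6]={A,B,C,T3}  "b"  orig:{A,B,C}
  [0..1]=∅  "dc"
  [1..2]={B}  "ca"
  [2..3]={S}  "ab"
  [3..4]=∅  "bc"
  [4..5]={X5,X7}  "cb"  orig:{}
  [5..6]={X8}  "bb"  orig:{}
  [0..2]={S}  "dca"
  [1..3]=∅  "cab"
  [2..4]=∅  "abc"
  [3..5]=∅  "bcb"
  [4..6]={S}  "cbb"
  [0..3]={X5,X7}  "dcab"  orig:{}
  [1..4]=∅  "cabc"
  [2..5]=∅  "abcb"
  [3..6]=∅  "bcbb"
  [0..4]=∅  "dcabc"
  [1..5]=∅  "cabcb"
  [2..6]=∅  "abcbb"
  [0..5]=∅  "dcabcb"
  [1..6]=∅  "cabcbb"
  [0..6]=∅  "dcabcbb"

S ∉ T[0,6] ⇒ NO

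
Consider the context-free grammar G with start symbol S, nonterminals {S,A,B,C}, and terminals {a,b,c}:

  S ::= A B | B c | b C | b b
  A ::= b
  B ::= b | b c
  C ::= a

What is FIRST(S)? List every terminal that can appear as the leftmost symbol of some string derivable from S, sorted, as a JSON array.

FIRST iteration:
pass 1:
  A via A→b: +{b}
  B via B→b: +{b}
  C via C→a: +{a}
  S via S→A B: +{b}
  FIRST[S]={b}  FIRST[A]={b}  FIRST[B]={b}  FIRST[C]={a}
pass 2: (no change)
  FIRST[S]={b}  FIRST[A]={b}  FIRST[B]={b}  FIRST[C]={a}

FIRST(S) = ["b"]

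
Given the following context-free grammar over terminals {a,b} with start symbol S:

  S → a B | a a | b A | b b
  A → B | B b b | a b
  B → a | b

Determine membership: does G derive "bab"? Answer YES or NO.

CNF form of G:
  S -> T0 A | T0 T0 | T1 B | T1 T1
  A -> B X2 | T1 T0 | a | b
  B -> a | b
  T0 -> b
  T1 -> a
  X2 -> T0 T0

CYK fill:
  [0..0]={A,B,T0}  "b"  orig:{A,B}
  [1..1]={A,B,T1}  "a"  orig:{A,B}
  [2..2]={A,B,T0}  "b"  orig:{A,B}
  [0..1]={S}  "ba"
  [1..2]={A,S}  "ab"
  [0..2]={S}  "bab"

S ∈ T[0,2] ⇒ YES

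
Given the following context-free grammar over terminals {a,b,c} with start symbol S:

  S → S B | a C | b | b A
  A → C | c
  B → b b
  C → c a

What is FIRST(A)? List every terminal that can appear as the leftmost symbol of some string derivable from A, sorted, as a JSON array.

Compute FIRST by fixpoint:
round 1:
  A via A→c: +{c}
  B via B→b b: +{b}
  C via C→c a: +{c}
  S via S→a C: +{a}
  S via S→b: +{b}
  FIRST(S)={a,b}  FIRST(A)={c}  FIRST(B)={b}  FIRST(C)={c}
round 2: (stable)
  FIRST(S)={a,b}  FIRST(A)={c}  FIRST(B)={b}  FIRST(C)={c}

FIRST(A) = ["c"]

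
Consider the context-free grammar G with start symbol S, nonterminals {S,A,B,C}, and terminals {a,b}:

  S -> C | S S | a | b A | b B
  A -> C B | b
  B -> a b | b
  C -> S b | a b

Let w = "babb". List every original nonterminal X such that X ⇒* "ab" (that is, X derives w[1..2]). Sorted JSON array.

CNF form of G:
  S -> S S | S T1 | T0 T1 | T1 A | T1 B | a
  A -> C B | b
  B -> T0 T1 | b
  C -> S T1 | T0 T1
  T0 -> a
  T1 -> b

Fill CYK table bottom-up — only the sub-triangle for w[1..2]:
  [1..1]={S,T0}  "a"  orig:{S}
  [2..2]={A,B,T1}  "b"  orig:{A,B}
  [1..2]={B,C,S}  "ab"

Original NTs in T[1,2] deriving "ab": ["B", "C", "S"]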